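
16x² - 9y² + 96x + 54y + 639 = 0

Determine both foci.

(-3, -7) and (-3, 13)

Group: 16(x² + 6x) -9(y² - 6y) = -639
Completing the square gives 16(x + 3)² -9(y - 3)² = -639 + 144 - 81 = -576.
Dividing both sides by -576: (y - 3)²/64 - (x + 3)²/36 = 1
Hyperbola, center (-3, 3), transverse axis vertical; a² = 64, b² = 36.
c² = a² + b² = 64 + 36 = 100, so c = 10.
Foci lie on the vertical axis through the center: (h, k ± c).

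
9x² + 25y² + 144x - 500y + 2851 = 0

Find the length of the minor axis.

9(x² + 16x) + 25(y² - 20y) = -2851
Complete the square in x and y: 9(x + 8)² + 25(y - 10)² = -2851 + 576 + 2500 = 225
Divide through by 225 to get (x + 8)²/25 + (y - 10)²/9 = 1.
Ellipse, center (-8, 10), major axis horizontal; a² = 25, b² = 9.
b² = 9 so b = 3; the minor axis has length 2b = 6.

6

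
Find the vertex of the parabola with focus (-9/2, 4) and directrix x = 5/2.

(-1, 4)

The vertex is the midpoint between the focus and the directrix along the axis of symmetry.
Axis is horizontal (directrix is vertical). Vertex x-coordinate = (-9/2 + 5/2)/2 = -1; y-coordinate = 4.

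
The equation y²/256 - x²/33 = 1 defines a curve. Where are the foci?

(0, -17) and (0, 17)

Center (0, 0). The positive term is the y-term, so the transverse axis is vertical; a² = 256, b² = 33.
c² = a² + b² = 256 + 33 = 289, so c = 17.
Foci lie on the vertical axis through the center: (h, k ± c).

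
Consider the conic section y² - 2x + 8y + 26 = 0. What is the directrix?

Only y is squared. Complete the square in y: (y + 4)² = 2(x - 5).
Vertex (5, -4); 4p = 2 so p = 1/2. Opens right.
Directrix is the vertical line x = h − p = 5 − (1/2) = 9/2.

x = 9/2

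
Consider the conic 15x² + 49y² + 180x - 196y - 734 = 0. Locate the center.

15(x² + 12x) + 49(y² - 4y) = 734
Complete the square: 15(x + 6)² + 49(y - 2)² = 734 + 540 + 196 = 1470
Divide through by 1470 to get (x + 6)²/98 + (y - 2)²/30 = 1.
Ellipse with center (-6, 2).

(-6, 2)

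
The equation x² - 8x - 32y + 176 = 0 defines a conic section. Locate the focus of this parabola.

Only x is squared. Complete the square in x: (x - 4)² = 32(y - 5).
Vertex (4, 5); 4p = 32 so p = 8. Opens up.
Focus is p units from the vertex along the axis: (h, k + p).

(4, 13)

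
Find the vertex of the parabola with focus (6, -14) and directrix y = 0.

The vertex is the midpoint between the focus and the directrix along the axis of symmetry.
Axis is vertical (directrix is horizontal). Vertex y-coordinate = (-14 + 0)/2 = -7; x-coordinate = 6.

(6, -7)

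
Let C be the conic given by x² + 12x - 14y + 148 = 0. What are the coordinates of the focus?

Only x is squared. Complete the square in x: (x + 6)² = 14(y - 8).
Vertex (-6, 8); 4p = 14 so p = 7/2. Opens up.
Focus is p units from the vertex along the axis: (h, k + p).

(-6, 23/2)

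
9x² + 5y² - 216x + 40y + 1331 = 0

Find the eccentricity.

9(x² - 24x) + 5(y² + 8y) = -1331
Complete the square: 9(x - 12)² + 5(y + 4)² = -1331 + 1296 + 80 = 45
Divide by 45: (x - 12)²/5 + (y + 4)²/9 = 1
Ellipse, center (12, -4), major axis vertical; a² = 9, b² = 5.
c² = a² - b² = 4, so c = 2.
e = c/a = 2/3.

e = 2/3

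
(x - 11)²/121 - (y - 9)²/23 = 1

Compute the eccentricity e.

e = 12/11

Center (11, 9). The positive term is the x-term, so the transverse axis is horizontal; a² = 121, b² = 23.
c² = a² + b² = 144, so c = 12.
e = c/a = 12/11.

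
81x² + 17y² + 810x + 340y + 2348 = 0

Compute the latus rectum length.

Group the x- and y-terms: 81(x² + 10x) + 17(y² + 20y) = -2348
Complete the square: 81(x + 5)² + 17(y + 10)² = -2348 + 2025 + 1700 = 1377
Divide by 1377: (x + 5)²/17 + (y + 10)²/81 = 1
Ellipse, center (-5, -10), major axis vertical; a² = 81, b² = 17.
Latus rectum length = 2b²/a = 2·17/9 = 34/9.

34/9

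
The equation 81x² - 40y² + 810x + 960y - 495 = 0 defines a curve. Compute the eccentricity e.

e = 11/9

Collect terms: 81(x² + 10x) -40(y² - 24y) = 495
81(x + 5)² -40(y - 12)² = 495 + 2025 - 5760 = -3240
Divide through by -3240 to get (y - 12)²/81 - (x + 5)²/40 = 1.
Hyperbola, center (-5, 12), transverse axis vertical; a² = 81, b² = 40.
c² = a² + b² = 121, so c = 11.
e = c/a = 11/9.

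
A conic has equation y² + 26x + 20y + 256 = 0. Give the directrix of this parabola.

x = 1/2

Only y is squared. Complete the square in y: (y + 10)² = -26(x + 6).
Vertex (-6, -10); 4p = -26 so p = -13/2. Opens left.
Directrix is the vertical line x = h − p = -6 − (-13/2) = 1/2.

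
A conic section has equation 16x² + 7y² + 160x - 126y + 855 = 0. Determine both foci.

(-5, 6) and (-5, 12)

Group: 16(x² + 10x) + 7(y² - 18y) = -855
Complete the square: 16(x + 5)² + 7(y - 9)² = -855 + 400 + 567 = 112
Dividing both sides by 112: (x + 5)²/7 + (y - 9)²/16 = 1
Ellipse, center (-5, 9), major axis vertical; a² = 16, b² = 7.
c² = a² - b² = 16 - 7 = 9, so c = 3.
Foci lie on the vertical axis through the center: (h, k ± c).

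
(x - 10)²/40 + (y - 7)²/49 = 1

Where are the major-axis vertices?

(10, 0) and (10, 14)

Center (10, 7). The larger denominator 49 sits under the y-term, so the major axis is vertical; a² = 49, b² = 40.
a = 7. Vertices at (h, k ± a).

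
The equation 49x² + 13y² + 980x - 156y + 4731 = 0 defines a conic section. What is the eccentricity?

Collect terms: 49(x² + 20x) + 13(y² - 12y) = -4731
Complete the square: 49(x + 10)² + 13(y - 6)² = -4731 + 4900 + 468 = 637
Divide by 637: (x + 10)²/13 + (y - 6)²/49 = 1
Ellipse, center (-10, 6), major axis vertical; a² = 49, b² = 13.
c² = a² - b² = 36, so c = 6.
e = c/a = 6/7.

e = 6/7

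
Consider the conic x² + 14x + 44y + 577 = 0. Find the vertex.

Only x is squared. Complete the square in x: (x + 7)² = -44(y + 12).
Vertex (-7, -12); 4p = -44 so p = -11. Opens down.

(-7, -12)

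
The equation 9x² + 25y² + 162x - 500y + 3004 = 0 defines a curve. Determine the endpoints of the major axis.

(-14, 10) and (-4, 10)

Group the x- and y-terms: 9(x² + 18x) + 25(y² - 20y) = -3004
Complete the square: 9(x + 9)² + 25(y - 10)² = -3004 + 729 + 2500 = 225
Divide by 225: (x + 9)²/25 + (y - 10)²/9 = 1
Ellipse, center (-9, 10), major axis horizontal; a² = 25, b² = 9.
a = 5. Vertices at (h ± a, k).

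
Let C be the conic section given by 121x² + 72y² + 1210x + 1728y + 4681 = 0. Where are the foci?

(-5, -19) and (-5, -5)

Group the x- and y-terms: 121(x² + 10x) + 72(y² + 24y) = -4681
121(x + 5)² + 72(y + 12)² = -4681 + 3025 + 10368 = 8712
Divide through by 8712 to get (x + 5)²/72 + (y + 12)²/121 = 1.
Ellipse, center (-5, -12), major axis vertical; a² = 121, b² = 72.
c² = a² - b² = 121 - 72 = 49, so c = 7.
Foci lie on the vertical axis through the center: (h, k ± c).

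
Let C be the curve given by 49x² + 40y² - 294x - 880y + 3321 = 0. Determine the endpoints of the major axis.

Collect terms: 49(x² - 6x) + 40(y² - 22y) = -3321
Complete the square: 49(x - 3)² + 40(y - 11)² = -3321 + 441 + 4840 = 1960
Dividing both sides by 1960: (x - 3)²/40 + (y - 11)²/49 = 1
Ellipse, center (3, 11), major axis vertical; a² = 49, b² = 40.
a = 7. Vertices at (h, k ± a).

(3, 4) and (3, 18)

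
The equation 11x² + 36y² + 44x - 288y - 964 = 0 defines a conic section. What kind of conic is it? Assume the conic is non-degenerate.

ellipse

No xy term. Coefficients of x² and y² are A = 11, C = 36.
A and C have the same sign but A ≠ C ⇒ ellipse.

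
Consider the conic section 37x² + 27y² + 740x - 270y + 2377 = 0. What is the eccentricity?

37(x² + 20x) + 27(y² - 10y) = -2377
Complete the square in x and y: 37(x + 10)² + 27(y - 5)² = -2377 + 3700 + 675 = 1998
Dividing both sides by 1998: (x + 10)²/54 + (y - 5)²/74 = 1
Ellipse, center (-10, 5), major axis vertical; a² = 74, b² = 54.
c² = a² - b² = 20, so c = 2√5.
e = c/a = 2√5/√74 = √370/37.

e = √370/37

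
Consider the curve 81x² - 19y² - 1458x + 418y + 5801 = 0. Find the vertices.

Group the x- and y-terms: 81(x² - 18x) -19(y² - 22y) = -5801
Complete the square: 81(x - 9)² -19(y - 11)² = -5801 + 6561 - 2299 = -1539
Divide by -1539: (y - 11)²/81 - (x - 9)²/19 = 1
Hyperbola, center (9, 11), transverse axis vertical; a² = 81, b² = 19.
a = 9. Vertices at (h, k ± a).

(9, 2) and (9, 20)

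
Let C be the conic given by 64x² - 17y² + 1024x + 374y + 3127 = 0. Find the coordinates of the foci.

(-8, 2) and (-8, 20)

Group: 64(x² + 16x) -17(y² - 22y) = -3127
64(x + 8)² -17(y - 11)² = -3127 + 4096 - 2057 = -1088
Divide through by -1088 to get (y - 11)²/64 - (x + 8)²/17 = 1.
Hyperbola, center (-8, 11), transverse axis vertical; a² = 64, b² = 17.
c² = a² + b² = 64 + 17 = 81, so c = 9.
Foci lie on the vertical axis through the center: (h, k ± c).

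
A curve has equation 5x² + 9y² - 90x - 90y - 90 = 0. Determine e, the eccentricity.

e = 2/3

5(x² - 18x) + 9(y² - 10y) = 90
Complete the square in x and y: 5(x - 9)² + 9(y - 5)² = 90 + 405 + 225 = 720
Dividing both sides by 720: (x - 9)²/144 + (y - 5)²/80 = 1
Ellipse, center (9, 5), major axis horizontal; a² = 144, b² = 80.
c² = a² - b² = 64, so c = 8.
e = c/a = 8/12 = 2/3.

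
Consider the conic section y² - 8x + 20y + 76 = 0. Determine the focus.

Only y is squared. Complete the square in y: (y + 10)² = 8(x + 3).
Vertex (-3, -10); 4p = 8 so p = 2. Opens right.
Focus is p units from the vertex along the axis: (h + p, k).

(-1, -10)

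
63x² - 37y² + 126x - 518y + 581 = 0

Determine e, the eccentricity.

Group the x- and y-terms: 63(x² + 2x) -37(y² + 14y) = -581
Complete the square: 63(x + 1)² -37(y + 7)² = -581 + 63 - 1813 = -2331
Divide through by -2331 to get (y + 7)²/63 - (x + 1)²/37 = 1.
Hyperbola, center (-1, -7), transverse axis vertical; a² = 63, b² = 37.
c² = a² + b² = 100, so c = 10.
e = c/a = 10/3√7 = 10√7/21.

e = 10√7/21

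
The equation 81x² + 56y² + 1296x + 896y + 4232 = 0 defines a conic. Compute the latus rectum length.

112/9

Collect terms: 81(x² + 16x) + 56(y² + 16y) = -4232
81(x + 8)² + 56(y + 8)² = -4232 + 5184 + 3584 = 4536
Divide by 4536: (x + 8)²/56 + (y + 8)²/81 = 1
Ellipse, center (-8, -8), major axis vertical; a² = 81, b² = 56.
Latus rectum length = 2b²/a = 2·56/9 = 112/9.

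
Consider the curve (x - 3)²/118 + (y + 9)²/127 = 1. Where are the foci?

(3, -12) and (3, -6)

Center (3, -9). The larger denominator 127 sits under the y-term, so the major axis is vertical; a² = 127, b² = 118.
c² = a² - b² = 127 - 118 = 9, so c = 3.
Foci lie on the vertical axis through the center: (h, k ± c).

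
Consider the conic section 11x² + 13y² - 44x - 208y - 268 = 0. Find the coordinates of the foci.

(-2, 8) and (6, 8)

Group: 11(x² - 4x) + 13(y² - 16y) = 268
Completing the square gives 11(x - 2)² + 13(y - 8)² = 268 + 44 + 832 = 1144.
Divide through by 1144 to get (x - 2)²/104 + (y - 8)²/88 = 1.
Ellipse, center (2, 8), major axis horizontal; a² = 104, b² = 88.
c² = a² - b² = 104 - 88 = 16, so c = 4.
Foci lie on the horizontal axis through the center: (h ± c, k).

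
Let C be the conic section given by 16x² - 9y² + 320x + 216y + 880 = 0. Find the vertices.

(-10, 4) and (-10, 20)

Collect terms: 16(x² + 20x) -9(y² - 24y) = -880
16(x + 10)² -9(y - 12)² = -880 + 1600 - 1296 = -576
Dividing both sides by -576: (y - 12)²/64 - (x + 10)²/36 = 1
Hyperbola, center (-10, 12), transverse axis vertical; a² = 64, b² = 36.
a = 8. Vertices at (h, k ± a).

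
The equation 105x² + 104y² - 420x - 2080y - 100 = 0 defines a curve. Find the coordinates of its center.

(2, 10)

Rearranging, 105(x² - 4x) + 104(y² - 20y) = 100.
Complete the square: 105(x - 2)² + 104(y - 10)² = 100 + 420 + 10400 = 10920
Divide by 10920: (x - 2)²/104 + (y - 10)²/105 = 1
Ellipse with center (2, 10).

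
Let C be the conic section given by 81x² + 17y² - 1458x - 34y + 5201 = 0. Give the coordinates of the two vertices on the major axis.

(9, -8) and (9, 10)

Rearranging, 81(x² - 18x) + 17(y² - 2y) = -5201.
81(x - 9)² + 17(y - 1)² = -5201 + 6561 + 17 = 1377
Divide by 1377: (x - 9)²/17 + (y - 1)²/81 = 1
Ellipse, center (9, 1), major axis vertical; a² = 81, b² = 17.
a = 9. Vertices at (h, k ± a).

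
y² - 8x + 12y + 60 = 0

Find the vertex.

Only y is squared. Complete the square in y: (y + 6)² = 8(x - 3).
Vertex (3, -6); 4p = 8 so p = 2. Opens right.

(3, -6)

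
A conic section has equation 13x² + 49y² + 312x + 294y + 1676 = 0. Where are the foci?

13(x² + 24x) + 49(y² + 6y) = -1676
Complete the square: 13(x + 12)² + 49(y + 3)² = -1676 + 1872 + 441 = 637
Dividing both sides by 637: (x + 12)²/49 + (y + 3)²/13 = 1
Ellipse, center (-12, -3), major axis horizontal; a² = 49, b² = 13.
c² = a² - b² = 49 - 13 = 36, so c = 6.
Foci lie on the horizontal axis through the center: (h ± c, k).

(-18, -3) and (-6, -3)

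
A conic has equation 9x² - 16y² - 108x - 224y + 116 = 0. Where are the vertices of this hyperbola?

Group the x- and y-terms: 9(x² - 12x) -16(y² + 14y) = -116
Completing the square gives 9(x - 6)² -16(y + 7)² = -116 + 324 - 784 = -576.
Divide by -576: (y + 7)²/36 - (x - 6)²/64 = 1
Hyperbola, center (6, -7), transverse axis vertical; a² = 36, b² = 64.
a = 6. Vertices at (h, k ± a).

(6, -13) and (6, -1)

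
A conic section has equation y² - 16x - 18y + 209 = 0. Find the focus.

Only y is squared. Complete the square in y: (y - 9)² = 16(x - 8).
Vertex (8, 9); 4p = 16 so p = 4. Opens right.
Focus is p units from the vertex along the axis: (h + p, k).

(12, 9)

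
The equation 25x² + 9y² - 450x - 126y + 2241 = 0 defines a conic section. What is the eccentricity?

e = 4/5

Group: 25(x² - 18x) + 9(y² - 14y) = -2241
Complete the square: 25(x - 9)² + 9(y - 7)² = -2241 + 2025 + 441 = 225
Divide by 225: (x - 9)²/9 + (y - 7)²/25 = 1
Ellipse, center (9, 7), major axis vertical; a² = 25, b² = 9.
c² = a² - b² = 16, so c = 4.
e = c/a = 4/5.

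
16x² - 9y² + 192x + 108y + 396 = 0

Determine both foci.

Group: 16(x² + 12x) -9(y² - 12y) = -396
Complete the square: 16(x + 6)² -9(y - 6)² = -396 + 576 - 324 = -144
Divide by -144: (y - 6)²/16 - (x + 6)²/9 = 1
Hyperbola, center (-6, 6), transverse axis vertical; a² = 16, b² = 9.
c² = a² + b² = 16 + 9 = 25, so c = 5.
Foci lie on the vertical axis through the center: (h, k ± c).

(-6, 1) and (-6, 11)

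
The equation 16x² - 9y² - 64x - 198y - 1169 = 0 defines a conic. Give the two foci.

Group: 16(x² - 4x) -9(y² + 22y) = 1169
16(x - 2)² -9(y + 11)² = 1169 + 64 - 1089 = 144
Dividing both sides by 144: (x - 2)²/9 - (y + 11)²/16 = 1
Hyperbola, center (2, -11), transverse axis horizontal; a² = 9, b² = 16.
c² = a² + b² = 9 + 16 = 25, so c = 5.
Foci lie on the horizontal axis through the center: (h ± c, k).

(-3, -11) and (7, -11)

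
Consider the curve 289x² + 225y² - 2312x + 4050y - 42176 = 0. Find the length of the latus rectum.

289(x² - 8x) + 225(y² + 18y) = 42176
Completing the square gives 289(x - 4)² + 225(y + 9)² = 42176 + 4624 + 18225 = 65025.
Divide through by 65025 to get (x - 4)²/225 + (y + 9)²/289 = 1.
Ellipse, center (4, -9), major axis vertical; a² = 289, b² = 225.
Latus rectum length = 2b²/a = 2·225/17 = 450/17.

450/17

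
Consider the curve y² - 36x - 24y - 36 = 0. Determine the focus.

(4, 12)

Only y is squared. Complete the square in y: (y - 12)² = 36(x + 5).
Vertex (-5, 12); 4p = 36 so p = 9. Opens right.
Focus is p units from the vertex along the axis: (h + p, k).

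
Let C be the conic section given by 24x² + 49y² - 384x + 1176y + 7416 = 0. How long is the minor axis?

4√6

Rearranging, 24(x² - 16x) + 49(y² + 24y) = -7416.
Completing the square gives 24(x - 8)² + 49(y + 12)² = -7416 + 1536 + 7056 = 1176.
Divide through by 1176 to get (x - 8)²/49 + (y + 12)²/24 = 1.
Ellipse, center (8, -12), major axis horizontal; a² = 49, b² = 24.
b² = 24 so b = 2√6; the minor axis has length 2b = 4√6.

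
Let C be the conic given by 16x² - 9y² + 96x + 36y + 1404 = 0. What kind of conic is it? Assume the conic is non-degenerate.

No xy term. Coefficients of x² and y² are A = 16, C = -9.
A and C have opposite signs ⇒ hyperbola.

hyperbola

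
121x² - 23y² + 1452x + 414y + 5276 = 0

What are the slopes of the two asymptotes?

11√23/23 and -11√23/23

Group the x- and y-terms: 121(x² + 12x) -23(y² - 18y) = -5276
Completing the square gives 121(x + 6)² -23(y - 9)² = -5276 + 4356 - 1863 = -2783.
Divide by -2783: (y - 9)²/121 - (x + 6)²/23 = 1
Hyperbola, center (-6, 9), transverse axis vertical; a² = 121, b² = 23.
For a vertical hyperbola the asymptotes have slope ±a/b.
Here that is ±11/√23 = ±11√23/23.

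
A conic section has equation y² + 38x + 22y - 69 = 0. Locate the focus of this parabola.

(-9/2, -11)

Only y is squared. Complete the square in y: (y + 11)² = -38(x - 5).
Vertex (5, -11); 4p = -38 so p = -19/2. Opens left.
Focus is p units from the vertex along the axis: (h + p, k).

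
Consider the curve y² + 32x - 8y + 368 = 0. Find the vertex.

(-11, 4)

Only y is squared. Complete the square in y: (y - 4)² = -32(x + 11).
Vertex (-11, 4); 4p = -32 so p = -8. Opens left.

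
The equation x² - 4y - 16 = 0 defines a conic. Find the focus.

Only x is squared. Complete the square in x: x² = 4(y + 4).
Vertex (0, -4); 4p = 4 so p = 1. Opens up.
Focus is p units from the vertex along the axis: (h, k + p).

(0, -3)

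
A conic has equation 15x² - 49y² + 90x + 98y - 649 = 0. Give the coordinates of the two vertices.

(-10, 1) and (4, 1)

Rearranging, 15(x² + 6x) -49(y² - 2y) = 649.
Completing the square gives 15(x + 3)² -49(y - 1)² = 649 + 135 - 49 = 735.
Divide through by 735 to get (x + 3)²/49 - (y - 1)²/15 = 1.
Hyperbola, center (-3, 1), transverse axis horizontal; a² = 49, b² = 15.
a = 7. Vertices at (h ± a, k).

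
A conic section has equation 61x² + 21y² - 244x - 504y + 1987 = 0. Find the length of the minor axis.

2√21

Rearranging, 61(x² - 4x) + 21(y² - 24y) = -1987.
Complete the square in x and y: 61(x - 2)² + 21(y - 12)² = -1987 + 244 + 3024 = 1281
Divide by 1281: (x - 2)²/21 + (y - 12)²/61 = 1
Ellipse, center (2, 12), major axis vertical; a² = 61, b² = 21.
b² = 21 so b = √21; the minor axis has length 2b = 2√21.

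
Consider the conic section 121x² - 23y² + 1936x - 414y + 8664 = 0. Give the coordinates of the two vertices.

Collect terms: 121(x² + 16x) -23(y² + 18y) = -8664
Complete the square: 121(x + 8)² -23(y + 9)² = -8664 + 7744 - 1863 = -2783
Divide through by -2783 to get (y + 9)²/121 - (x + 8)²/23 = 1.
Hyperbola, center (-8, -9), transverse axis vertical; a² = 121, b² = 23.
a = 11. Vertices at (h, k ± a).

(-8, -20) and (-8, 2)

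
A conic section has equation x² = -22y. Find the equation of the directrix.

y = 11/2

Vertex (0, 0); 4p = -22 so p = -11/2. Opens down.
Directrix is the horizontal line y = k − p = 0 − (-11/2) = 11/2.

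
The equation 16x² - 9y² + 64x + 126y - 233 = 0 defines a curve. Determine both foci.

Rearranging, 16(x² + 4x) -9(y² - 14y) = 233.
Completing the square gives 16(x + 2)² -9(y - 7)² = 233 + 64 - 441 = -144.
Divide by -144: (y - 7)²/16 - (x + 2)²/9 = 1
Hyperbola, center (-2, 7), transverse axis vertical; a² = 16, b² = 9.
c² = a² + b² = 16 + 9 = 25, so c = 5.
Foci lie on the vertical axis through the center: (h, k ± c).

(-2, 2) and (-2, 12)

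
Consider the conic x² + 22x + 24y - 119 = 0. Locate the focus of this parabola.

Only x is squared. Complete the square in x: (x + 11)² = -24(y - 10).
Vertex (-11, 10); 4p = -24 so p = -6. Opens down.
Focus is p units from the vertex along the axis: (h, k + p).

(-11, 4)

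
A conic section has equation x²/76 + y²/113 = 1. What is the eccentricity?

Center (0, 0). The larger denominator 113 sits under the y-term, so the major axis is vertical; a² = 113, b² = 76.
c² = a² - b² = 37, so c = √37.
e = c/a = √37/√113 = √4181/113.

e = √4181/113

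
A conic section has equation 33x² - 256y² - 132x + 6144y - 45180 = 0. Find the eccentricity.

Group: 33(x² - 4x) -256(y² - 24y) = 45180
Completing the square gives 33(x - 2)² -256(y - 12)² = 45180 + 132 - 36864 = 8448.
Divide through by 8448 to get (x - 2)²/256 - (y - 12)²/33 = 1.
Hyperbola, center (2, 12), transverse axis horizontal; a² = 256, b² = 33.
c² = a² + b² = 289, so c = 17.
e = c/a = 17/16.

e = 17/16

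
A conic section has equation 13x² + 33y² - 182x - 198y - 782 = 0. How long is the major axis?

4√33

Collect terms: 13(x² - 14x) + 33(y² - 6y) = 782
13(x - 7)² + 33(y - 3)² = 782 + 637 + 297 = 1716
Dividing both sides by 1716: (x - 7)²/132 + (y - 3)²/52 = 1
Ellipse, center (7, 3), major axis horizontal; a² = 132, b² = 52.
a² = 132 so a = 2√33; the major axis has length 2a = 4√33.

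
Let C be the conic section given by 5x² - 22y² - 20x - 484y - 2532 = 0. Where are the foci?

Group: 5(x² - 4x) -22(y² + 22y) = 2532
Completing the square gives 5(x - 2)² -22(y + 11)² = 2532 + 20 - 2662 = -110.
Divide through by -110 to get (y + 11)²/5 - (x - 2)²/22 = 1.
Hyperbola, center (2, -11), transverse axis vertical; a² = 5, b² = 22.
c² = a² + b² = 5 + 22 = 27, so c = 3√3.
Foci lie on the vertical axis through the center: (h, k ± c).

(2, -11 - 3√3) and (2, -11 + 3√3)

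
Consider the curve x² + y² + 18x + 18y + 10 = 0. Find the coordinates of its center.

(-9, -9)

Collect terms: (x² + 18x) + (y² + 18y) = -10
(x + 9)² + (y + 9)² = -10 + 81 + 81 = 152
So (x + 9)² + (y + 9)² = 152.
Circle centered at (-9, -9) with r² = 152.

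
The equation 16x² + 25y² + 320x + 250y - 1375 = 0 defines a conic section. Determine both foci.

Group: 16(x² + 20x) + 25(y² + 10y) = 1375
Completing the square gives 16(x + 10)² + 25(y + 5)² = 1375 + 1600 + 625 = 3600.
Dividing both sides by 3600: (x + 10)²/225 + (y + 5)²/144 = 1
Ellipse, center (-10, -5), major axis horizontal; a² = 225, b² = 144.
c² = a² - b² = 225 - 144 = 81, so c = 9.
Foci lie on the horizontal axis through the center: (h ± c, k).

(-19, -5) and (-1, -5)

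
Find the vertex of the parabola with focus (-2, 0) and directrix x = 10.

The vertex is the midpoint between the focus and the directrix along the axis of symmetry.
Axis is horizontal (directrix is vertical). Vertex x-coordinate = (-2 + 10)/2 = 4; y-coordinate = 0.

(4, 0)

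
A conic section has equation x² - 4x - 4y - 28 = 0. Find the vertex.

(2, -8)

Only x is squared. Complete the square in x: (x - 2)² = 4(y + 8).
Vertex (2, -8); 4p = 4 so p = 1. Opens up.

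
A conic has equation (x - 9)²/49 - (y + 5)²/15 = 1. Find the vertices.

(2, -5) and (16, -5)

Center (9, -5). The positive term is the x-term, so the transverse axis is horizontal; a² = 49, b² = 15.
a = 7. Vertices at (h ± a, k).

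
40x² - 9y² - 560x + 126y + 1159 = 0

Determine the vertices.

(4, 7) and (10, 7)

Rearranging, 40(x² - 14x) -9(y² - 14y) = -1159.
Completing the square gives 40(x - 7)² -9(y - 7)² = -1159 + 1960 - 441 = 360.
Divide through by 360 to get (x - 7)²/9 - (y - 7)²/40 = 1.
Hyperbola, center (7, 7), transverse axis horizontal; a² = 9, b² = 40.
a = 3. Vertices at (h ± a, k).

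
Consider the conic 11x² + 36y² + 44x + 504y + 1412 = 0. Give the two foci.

Group: 11(x² + 4x) + 36(y² + 14y) = -1412
Completing the square gives 11(x + 2)² + 36(y + 7)² = -1412 + 44 + 1764 = 396.
Divide by 396: (x + 2)²/36 + (y + 7)²/11 = 1
Ellipse, center (-2, -7), major axis horizontal; a² = 36, b² = 11.
c² = a² - b² = 36 - 11 = 25, so c = 5.
Foci lie on the horizontal axis through the center: (h ± c, k).

(-7, -7) and (3, -7)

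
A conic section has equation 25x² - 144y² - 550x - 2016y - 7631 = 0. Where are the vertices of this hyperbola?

(-1, -7) and (23, -7)

Group the x- and y-terms: 25(x² - 22x) -144(y² + 14y) = 7631
Complete the square: 25(x - 11)² -144(y + 7)² = 7631 + 3025 - 7056 = 3600
Dividing both sides by 3600: (x - 11)²/144 - (y + 7)²/25 = 1
Hyperbola, center (11, -7), transverse axis horizontal; a² = 144, b² = 25.
a = 12. Vertices at (h ± a, k).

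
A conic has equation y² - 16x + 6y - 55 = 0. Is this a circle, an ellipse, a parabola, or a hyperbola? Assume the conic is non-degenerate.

parabola

No xy term. Coefficients of x² and y² are A = 0, C = 1.
Exactly one squared variable ⇒ parabola.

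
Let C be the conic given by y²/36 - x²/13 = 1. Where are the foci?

(0, -7) and (0, 7)

Center (0, 0). The positive term is the y-term, so the transverse axis is vertical; a² = 36, b² = 13.
c² = a² + b² = 36 + 13 = 49, so c = 7.
Foci lie on the vertical axis through the center: (h, k ± c).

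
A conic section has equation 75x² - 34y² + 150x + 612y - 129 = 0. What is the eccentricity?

e = √327/15

Group the x- and y-terms: 75(x² + 2x) -34(y² - 18y) = 129
Complete the square in x and y: 75(x + 1)² -34(y - 9)² = 129 + 75 - 2754 = -2550
Divide through by -2550 to get (y - 9)²/75 - (x + 1)²/34 = 1.
Hyperbola, center (-1, 9), transverse axis vertical; a² = 75, b² = 34.
c² = a² + b² = 109, so c = √109.
e = c/a = √109/5√3 = √327/15.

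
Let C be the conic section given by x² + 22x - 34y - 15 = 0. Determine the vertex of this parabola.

Only x is squared. Complete the square in x: (x + 11)² = 34(y + 4).
Vertex (-11, -4); 4p = 34 so p = 17/2. Opens up.

(-11, -4)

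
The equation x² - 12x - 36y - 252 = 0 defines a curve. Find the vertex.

(6, -8)

Only x is squared. Complete the square in x: (x - 6)² = 36(y + 8).
Vertex (6, -8); 4p = 36 so p = 9. Opens up.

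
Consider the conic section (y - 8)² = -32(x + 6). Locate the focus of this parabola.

(-14, 8)

Vertex (-6, 8); 4p = -32 so p = -8. Opens left.
Focus is p units from the vertex along the axis: (h + p, k).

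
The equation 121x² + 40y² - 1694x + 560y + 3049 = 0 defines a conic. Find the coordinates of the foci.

(7, -16) and (7, 2)

Group the x- and y-terms: 121(x² - 14x) + 40(y² + 14y) = -3049
Complete the square: 121(x - 7)² + 40(y + 7)² = -3049 + 5929 + 1960 = 4840
Dividing both sides by 4840: (x - 7)²/40 + (y + 7)²/121 = 1
Ellipse, center (7, -7), major axis vertical; a² = 121, b² = 40.
c² = a² - b² = 121 - 40 = 81, so c = 9.
Foci lie on the vertical axis through the center: (h, k ± c).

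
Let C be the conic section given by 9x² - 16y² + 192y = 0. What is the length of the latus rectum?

64/3

9x² -16(y² - 12y) = 0
Complete the square: 9x² -16(y - 6)² = 0 + 0 - 576 = -576
Divide through by -576 to get (y - 6)²/36 - x²/64 = 1.
Hyperbola, center (0, 6), transverse axis vertical; a² = 36, b² = 64.
Latus rectum length = 2b²/a = 2·64/6 = 64/3.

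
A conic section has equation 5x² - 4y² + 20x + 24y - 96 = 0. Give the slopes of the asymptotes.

5(x² + 4x) -4(y² - 6y) = 96
Complete the square: 5(x + 2)² -4(y - 3)² = 96 + 20 - 36 = 80
Divide by 80: (x + 2)²/16 - (y - 3)²/20 = 1
Hyperbola, center (-2, 3), transverse axis horizontal; a² = 16, b² = 20.
For a horizontal hyperbola the asymptotes have slope ±b/a.
Here that is ±2√5/4 = ±√5/2.

√5/2 and -√5/2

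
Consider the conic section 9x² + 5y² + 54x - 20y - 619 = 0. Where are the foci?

(-3, -6) and (-3, 10)

Group: 9(x² + 6x) + 5(y² - 4y) = 619
Complete the square: 9(x + 3)² + 5(y - 2)² = 619 + 81 + 20 = 720
Dividing both sides by 720: (x + 3)²/80 + (y - 2)²/144 = 1
Ellipse, center (-3, 2), major axis vertical; a² = 144, b² = 80.
c² = a² - b² = 144 - 80 = 64, so c = 8.
Foci lie on the vertical axis through the center: (h, k ± c).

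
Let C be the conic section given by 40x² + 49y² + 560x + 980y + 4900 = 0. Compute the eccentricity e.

40(x² + 14x) + 49(y² + 20y) = -4900
40(x + 7)² + 49(y + 10)² = -4900 + 1960 + 4900 = 1960
Dividing both sides by 1960: (x + 7)²/49 + (y + 10)²/40 = 1
Ellipse, center (-7, -10), major axis horizontal; a² = 49, b² = 40.
c² = a² - b² = 9, so c = 3.
e = c/a = 3/7.

e = 3/7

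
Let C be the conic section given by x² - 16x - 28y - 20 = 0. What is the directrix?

y = -10

Only x is squared. Complete the square in x: (x - 8)² = 28(y + 3).
Vertex (8, -3); 4p = 28 so p = 7. Opens up.
Directrix is the horizontal line y = k − p = -3 − (7) = -10.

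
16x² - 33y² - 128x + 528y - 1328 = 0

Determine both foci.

Rearranging, 16(x² - 8x) -33(y² - 16y) = 1328.
Completing the square gives 16(x - 4)² -33(y - 8)² = 1328 + 256 - 2112 = -528.
Dividing both sides by -528: (y - 8)²/16 - (x - 4)²/33 = 1
Hyperbola, center (4, 8), transverse axis vertical; a² = 16, b² = 33.
c² = a² + b² = 16 + 33 = 49, so c = 7.
Foci lie on the vertical axis through the center: (h, k ± c).

(4, 1) and (4, 15)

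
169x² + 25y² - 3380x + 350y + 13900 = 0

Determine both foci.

Group the x- and y-terms: 169(x² - 20x) + 25(y² + 14y) = -13900
Complete the square in x and y: 169(x - 10)² + 25(y + 7)² = -13900 + 16900 + 1225 = 4225
Divide through by 4225 to get (x - 10)²/25 + (y + 7)²/169 = 1.
Ellipse, center (10, -7), major axis vertical; a² = 169, b² = 25.
c² = a² - b² = 169 - 25 = 144, so c = 12.
Foci lie on the vertical axis through the center: (h, k ± c).

(10, -19) and (10, 5)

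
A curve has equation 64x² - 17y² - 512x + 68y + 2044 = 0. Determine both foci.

(4, -7) and (4, 11)

Group: 64(x² - 8x) -17(y² - 4y) = -2044
Complete the square in x and y: 64(x - 4)² -17(y - 2)² = -2044 + 1024 - 68 = -1088
Divide by -1088: (y - 2)²/64 - (x - 4)²/17 = 1
Hyperbola, center (4, 2), transverse axis vertical; a² = 64, b² = 17.
c² = a² + b² = 64 + 17 = 81, so c = 9.
Foci lie on the vertical axis through the center: (h, k ± c).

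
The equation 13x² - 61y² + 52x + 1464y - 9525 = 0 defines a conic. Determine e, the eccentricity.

Group: 13(x² + 4x) -61(y² - 24y) = 9525
Completing the square gives 13(x + 2)² -61(y - 12)² = 9525 + 52 - 8784 = 793.
Dividing both sides by 793: (x + 2)²/61 - (y - 12)²/13 = 1
Hyperbola, center (-2, 12), transverse axis horizontal; a² = 61, b² = 13.
c² = a² + b² = 74, so c = √74.
e = c/a = √74/√61 = √4514/61.

e = √4514/61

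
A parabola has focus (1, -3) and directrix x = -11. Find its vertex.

The vertex is the midpoint between the focus and the directrix along the axis of symmetry.
Axis is horizontal (directrix is vertical). Vertex x-coordinate = (1 + (-11))/2 = -5; y-coordinate = -3.

(-5, -3)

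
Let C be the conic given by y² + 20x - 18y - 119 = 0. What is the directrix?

x = 15

Only y is squared. Complete the square in y: (y - 9)² = -20(x - 10).
Vertex (10, 9); 4p = -20 so p = -5. Opens left.
Directrix is the vertical line x = h − p = 10 − (-5) = 15.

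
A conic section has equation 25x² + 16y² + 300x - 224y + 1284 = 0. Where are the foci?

(-6, 4) and (-6, 10)

Rearranging, 25(x² + 12x) + 16(y² - 14y) = -1284.
Complete the square in x and y: 25(x + 6)² + 16(y - 7)² = -1284 + 900 + 784 = 400
Divide through by 400 to get (x + 6)²/16 + (y - 7)²/25 = 1.
Ellipse, center (-6, 7), major axis vertical; a² = 25, b² = 16.
c² = a² - b² = 25 - 16 = 9, so c = 3.
Foci lie on the vertical axis through the center: (h, k ± c).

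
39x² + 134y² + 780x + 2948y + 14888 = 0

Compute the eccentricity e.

e = √12730/134

Group the x- and y-terms: 39(x² + 20x) + 134(y² + 22y) = -14888
Complete the square: 39(x + 10)² + 134(y + 11)² = -14888 + 3900 + 16214 = 5226
Dividing both sides by 5226: (x + 10)²/134 + (y + 11)²/39 = 1
Ellipse, center (-10, -11), major axis horizontal; a² = 134, b² = 39.
c² = a² - b² = 95, so c = √95.
e = c/a = √95/√134 = √12730/134.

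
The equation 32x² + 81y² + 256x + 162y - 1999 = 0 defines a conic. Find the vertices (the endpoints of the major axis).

Group the x- and y-terms: 32(x² + 8x) + 81(y² + 2y) = 1999
Complete the square in x and y: 32(x + 4)² + 81(y + 1)² = 1999 + 512 + 81 = 2592
Divide by 2592: (x + 4)²/81 + (y + 1)²/32 = 1
Ellipse, center (-4, -1), major axis horizontal; a² = 81, b² = 32.
a = 9. Vertices at (h ± a, k).

(-13, -1) and (5, -1)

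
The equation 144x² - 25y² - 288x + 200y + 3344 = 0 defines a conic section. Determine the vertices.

Collect terms: 144(x² - 2x) -25(y² - 8y) = -3344
144(x - 1)² -25(y - 4)² = -3344 + 144 - 400 = -3600
Dividing both sides by -3600: (y - 4)²/144 - (x - 1)²/25 = 1
Hyperbola, center (1, 4), transverse axis vertical; a² = 144, b² = 25.
a = 12. Vertices at (h, k ± a).

(1, -8) and (1, 16)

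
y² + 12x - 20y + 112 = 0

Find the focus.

Only y is squared. Complete the square in y: (y - 10)² = -12(x + 1).
Vertex (-1, 10); 4p = -12 so p = -3. Opens left.
Focus is p units from the vertex along the axis: (h + p, k).

(-4, 10)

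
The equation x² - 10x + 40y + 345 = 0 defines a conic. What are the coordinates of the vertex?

(5, -8)

Only x is squared. Complete the square in x: (x - 5)² = -40(y + 8).
Vertex (5, -8); 4p = -40 so p = -10. Opens down.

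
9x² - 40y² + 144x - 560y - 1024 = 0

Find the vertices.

Collect terms: 9(x² + 16x) -40(y² + 14y) = 1024
Complete the square: 9(x + 8)² -40(y + 7)² = 1024 + 576 - 1960 = -360
Dividing both sides by -360: (y + 7)²/9 - (x + 8)²/40 = 1
Hyperbola, center (-8, -7), transverse axis vertical; a² = 9, b² = 40.
a = 3. Vertices at (h, k ± a).

(-8, -10) and (-8, -4)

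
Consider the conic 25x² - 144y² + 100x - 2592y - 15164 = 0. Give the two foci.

(-15, -9) and (11, -9)

Rearranging, 25(x² + 4x) -144(y² + 18y) = 15164.
Completing the square gives 25(x + 2)² -144(y + 9)² = 15164 + 100 - 11664 = 3600.
Divide by 3600: (x + 2)²/144 - (y + 9)²/25 = 1
Hyperbola, center (-2, -9), transverse axis horizontal; a² = 144, b² = 25.
c² = a² + b² = 144 + 25 = 169, so c = 13.
Foci lie on the horizontal axis through the center: (h ± c, k).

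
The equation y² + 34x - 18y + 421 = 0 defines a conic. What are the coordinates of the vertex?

Only y is squared. Complete the square in y: (y - 9)² = -34(x + 10).
Vertex (-10, 9); 4p = -34 so p = -17/2. Opens left.

(-10, 9)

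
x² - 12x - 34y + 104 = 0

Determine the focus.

(6, 21/2)

Only x is squared. Complete the square in x: (x - 6)² = 34(y - 2).
Vertex (6, 2); 4p = 34 so p = 17/2. Opens up.
Focus is p units from the vertex along the axis: (h, k + p).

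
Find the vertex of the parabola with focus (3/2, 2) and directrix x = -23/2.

(-5, 2)

The vertex is the midpoint between the focus and the directrix along the axis of symmetry.
Axis is horizontal (directrix is vertical). Vertex x-coordinate = (3/2 + (-23/2))/2 = -5; y-coordinate = 2.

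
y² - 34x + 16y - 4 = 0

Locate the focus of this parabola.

(13/2, -8)

Only y is squared. Complete the square in y: (y + 8)² = 34(x + 2).
Vertex (-2, -8); 4p = 34 so p = 17/2. Opens right.
Focus is p units from the vertex along the axis: (h + p, k).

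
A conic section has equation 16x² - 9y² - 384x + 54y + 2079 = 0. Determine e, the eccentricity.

Rearranging, 16(x² - 24x) -9(y² - 6y) = -2079.
Complete the square: 16(x - 12)² -9(y - 3)² = -2079 + 2304 - 81 = 144
Dividing both sides by 144: (x - 12)²/9 - (y - 3)²/16 = 1
Hyperbola, center (12, 3), transverse axis horizontal; a² = 9, b² = 16.
c² = a² + b² = 25, so c = 5.
e = c/a = 5/3.

e = 5/3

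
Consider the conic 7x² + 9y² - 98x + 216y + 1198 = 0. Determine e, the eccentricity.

7(x² - 14x) + 9(y² + 24y) = -1198
Completing the square gives 7(x - 7)² + 9(y + 12)² = -1198 + 343 + 1296 = 441.
Dividing both sides by 441: (x - 7)²/63 + (y + 12)²/49 = 1
Ellipse, center (7, -12), major axis horizontal; a² = 63, b² = 49.
c² = a² - b² = 14, so c = √14.
e = c/a = √14/3√7 = √2/3.

e = √2/3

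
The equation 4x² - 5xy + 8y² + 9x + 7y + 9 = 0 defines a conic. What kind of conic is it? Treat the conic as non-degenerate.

A = 4, B = -5, C = 8.
Discriminant B² − 4AC = (-5)² − 4·4·8 = -103.
B² − 4AC < 0 ⇒ ellipse.

ellipse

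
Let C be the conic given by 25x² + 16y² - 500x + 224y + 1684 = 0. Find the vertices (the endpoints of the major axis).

Group: 25(x² - 20x) + 16(y² + 14y) = -1684
25(x - 10)² + 16(y + 7)² = -1684 + 2500 + 784 = 1600
Divide by 1600: (x - 10)²/64 + (y + 7)²/100 = 1
Ellipse, center (10, -7), major axis vertical; a² = 100, b² = 64.
a = 10. Vertices at (h, k ± a).

(10, -17) and (10, 3)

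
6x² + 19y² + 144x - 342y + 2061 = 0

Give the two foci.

(-12 - √39, 9) and (-12 + √39, 9)

Group: 6(x² + 24x) + 19(y² - 18y) = -2061
6(x + 12)² + 19(y - 9)² = -2061 + 864 + 1539 = 342
Divide through by 342 to get (x + 12)²/57 + (y - 9)²/18 = 1.
Ellipse, center (-12, 9), major axis horizontal; a² = 57, b² = 18.
c² = a² - b² = 57 - 18 = 39, so c = √39.
Foci lie on the horizontal axis through the center: (h ± c, k).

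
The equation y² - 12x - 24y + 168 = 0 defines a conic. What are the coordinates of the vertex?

Only y is squared. Complete the square in y: (y - 12)² = 12(x - 2).
Vertex (2, 12); 4p = 12 so p = 3. Opens right.

(2, 12)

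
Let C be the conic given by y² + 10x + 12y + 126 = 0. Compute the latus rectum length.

Only y is squared. Complete the square in y: (y + 6)² = -10(x + 9).
Vertex (-9, -6); 4p = -10 so p = -5/2. Opens left.
Latus rectum length = |4p| = 10.

10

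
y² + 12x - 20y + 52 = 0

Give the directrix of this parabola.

Only y is squared. Complete the square in y: (y - 10)² = -12(x - 4).
Vertex (4, 10); 4p = -12 so p = -3. Opens left.
Directrix is the vertical line x = h − p = 4 − (-3) = 7.

x = 7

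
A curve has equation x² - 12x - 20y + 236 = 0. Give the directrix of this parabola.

Only x is squared. Complete the square in x: (x - 6)² = 20(y - 10).
Vertex (6, 10); 4p = 20 so p = 5. Opens up.
Directrix is the horizontal line y = k − p = 10 − (5) = 5.

y = 5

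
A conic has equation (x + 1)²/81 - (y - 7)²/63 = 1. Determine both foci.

(-13, 7) and (11, 7)

Center (-1, 7). The positive term is the x-term, so the transverse axis is horizontal; a² = 81, b² = 63.
c² = a² + b² = 81 + 63 = 144, so c = 12.
Foci lie on the horizontal axis through the center: (h ± c, k).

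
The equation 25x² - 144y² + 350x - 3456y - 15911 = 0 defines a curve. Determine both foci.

(-7, -25) and (-7, 1)

Collect terms: 25(x² + 14x) -144(y² + 24y) = 15911
Complete the square in x and y: 25(x + 7)² -144(y + 12)² = 15911 + 1225 - 20736 = -3600
Divide by -3600: (y + 12)²/25 - (x + 7)²/144 = 1
Hyperbola, center (-7, -12), transverse axis vertical; a² = 25, b² = 144.
c² = a² + b² = 25 + 144 = 169, so c = 13.
Foci lie on the vertical axis through the center: (h, k ± c).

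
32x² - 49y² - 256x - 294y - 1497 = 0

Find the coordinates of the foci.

Group: 32(x² - 8x) -49(y² + 6y) = 1497
Complete the square in x and y: 32(x - 4)² -49(y + 3)² = 1497 + 512 - 441 = 1568
Divide by 1568: (x - 4)²/49 - (y + 3)²/32 = 1
Hyperbola, center (4, -3), transverse axis horizontal; a² = 49, b² = 32.
c² = a² + b² = 49 + 32 = 81, so c = 9.
Foci lie on the horizontal axis through the center: (h ± c, k).

(-5, -3) and (13, -3)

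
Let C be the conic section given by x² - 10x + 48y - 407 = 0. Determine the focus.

(5, -3)

Only x is squared. Complete the square in x: (x - 5)² = -48(y - 9).
Vertex (5, 9); 4p = -48 so p = -12. Opens down.
Focus is p units from the vertex along the axis: (h, k + p).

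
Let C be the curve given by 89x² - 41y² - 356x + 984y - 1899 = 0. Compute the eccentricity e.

89(x² - 4x) -41(y² - 24y) = 1899
89(x - 2)² -41(y - 12)² = 1899 + 356 - 5904 = -3649
Divide by -3649: (y - 12)²/89 - (x - 2)²/41 = 1
Hyperbola, center (2, 12), transverse axis vertical; a² = 89, b² = 41.
c² = a² + b² = 130, so c = √130.
e = c/a = √130/√89 = √11570/89.

e = √11570/89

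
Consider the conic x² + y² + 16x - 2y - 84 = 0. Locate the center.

Group: (x² + 16x) + (y² - 2y) = 84
(x + 8)² + (y - 1)² = 84 + 64 + 1 = 149
So (x + 8)² + (y - 1)² = 149.
Circle centered at (-8, 1) with r² = 149.

(-8, 1)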